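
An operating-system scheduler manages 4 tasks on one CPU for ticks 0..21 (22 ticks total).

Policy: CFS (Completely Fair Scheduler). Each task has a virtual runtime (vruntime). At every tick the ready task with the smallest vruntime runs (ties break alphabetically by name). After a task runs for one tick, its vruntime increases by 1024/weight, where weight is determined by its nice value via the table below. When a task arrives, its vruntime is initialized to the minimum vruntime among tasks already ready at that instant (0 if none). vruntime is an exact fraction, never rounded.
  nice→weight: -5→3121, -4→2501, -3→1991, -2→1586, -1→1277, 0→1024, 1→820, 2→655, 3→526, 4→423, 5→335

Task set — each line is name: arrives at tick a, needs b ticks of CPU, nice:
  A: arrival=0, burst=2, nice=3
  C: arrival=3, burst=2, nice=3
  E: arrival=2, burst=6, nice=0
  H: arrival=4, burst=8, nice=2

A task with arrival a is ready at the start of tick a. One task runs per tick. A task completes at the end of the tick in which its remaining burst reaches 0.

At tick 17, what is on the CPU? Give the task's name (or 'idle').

running at tick 17 = H

t=0: vr[A=0] → run A
t=1: vr[A=512/263] → run A
t=2: vr[E=0] → run E
t=3: vr[C=1 E=1] → run C
t=4: vr[C=775/263 E=1 H=1] → run E
t=5: vr[C=775/263 E=2 H=1] → run H
t=6: vr[C=775/263 E=2 H=1679/655] → run E
t=7: vr[C=775/263 E=3 H=1679/655] → run H
t=8: vr[C=775/263 E=3 H=2703/655] → run C
t=9: vr[E=3 H=2703/655] → run E
t=10: vr[E=4 H=2703/655] → run E
t=11: vr[E=5 H=2703/655] → run H
t=12: vr[E=5 H=3727/655] → run E
t=13: vr[H=3727/655] → run H
t=14: vr[H=4751/655] → run H
t=15: vr[H=1155/131] → run H
t=16: vr[H=6799/655] → run H
t=17: vr[H=7823/655] → run H
t=18: (idle)
t=19: (idle)
t=20: (idle)
t=21: (idle)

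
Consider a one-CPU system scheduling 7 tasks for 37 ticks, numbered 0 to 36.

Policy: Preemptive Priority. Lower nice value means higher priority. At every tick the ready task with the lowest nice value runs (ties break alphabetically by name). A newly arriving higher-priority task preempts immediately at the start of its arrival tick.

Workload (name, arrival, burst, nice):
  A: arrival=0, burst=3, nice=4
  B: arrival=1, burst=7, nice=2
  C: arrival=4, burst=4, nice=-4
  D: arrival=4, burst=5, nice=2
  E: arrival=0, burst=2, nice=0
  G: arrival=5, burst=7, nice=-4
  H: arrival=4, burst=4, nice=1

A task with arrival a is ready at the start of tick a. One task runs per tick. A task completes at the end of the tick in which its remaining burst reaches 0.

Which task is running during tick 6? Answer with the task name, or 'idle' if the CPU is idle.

t=0: ready={A,E} → run E
t=1: ready={A,B,E} → run E
t=2: ready={A,B} → run B
t=3: ready={A,B} → run B
t=4: ready={A,B,C,D,H} → run C
t=5: ready={A,B,C,D,G,H} → run C
t=6: ready={A,B,C,D,G,H} → run C
t=7: ready={A,B,C,D,G,H} → run C
t=8: ready={A,B,D,G,H} → run G
t=9: ready={A,B,D,G,H} → run G
t=10: ready={A,B,D,G,H} → run G
t=11: ready={A,B,D,G,H} → run G
t=12: ready={A,B,D,G,H} → run G
t=13: ready={A,B,D,G,H} → run G
t=14: ready={A,B,D,G,H} → run G
t=15: ready={A,B,D,H} → run H
t=16: ready={A,B,D,H} → run H
t=17: ready={A,B,D,H} → run H
t=18: ready={A,B,D,H} → run H
t=19: ready={A,B,D} → run B
t=20: ready={A,B,D} → run B
t=21: ready={A,B,D} → run B
t=22: ready={A,B,D} → run B
t=23: ready={A,B,D} → run B
t=24: ready={A,D} → run D
t=25: ready={A,D} → run D
t=26: ready={A,D} → run D
t=27: ready={A,D} → run D
t=28: ready={A,D} → run D
t=29: ready={A} → run A
t=30: ready={A} → run A
t=31: ready={A} → run A
t=32: (idle)
t=33: (idle)
t=34: (idle)
t=35: (idle)
t=36: (idle)

running at tick 6 = C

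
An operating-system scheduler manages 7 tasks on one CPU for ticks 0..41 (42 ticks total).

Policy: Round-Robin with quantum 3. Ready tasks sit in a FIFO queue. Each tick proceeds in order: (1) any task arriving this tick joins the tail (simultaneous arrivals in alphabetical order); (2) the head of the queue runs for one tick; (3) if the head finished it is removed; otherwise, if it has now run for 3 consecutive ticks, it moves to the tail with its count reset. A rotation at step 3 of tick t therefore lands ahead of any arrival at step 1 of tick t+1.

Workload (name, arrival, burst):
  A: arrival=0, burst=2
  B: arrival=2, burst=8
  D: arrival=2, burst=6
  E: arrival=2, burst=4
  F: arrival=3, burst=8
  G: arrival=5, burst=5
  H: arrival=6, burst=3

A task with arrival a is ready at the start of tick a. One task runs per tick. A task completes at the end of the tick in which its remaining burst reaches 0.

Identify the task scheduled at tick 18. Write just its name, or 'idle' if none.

t=0: queue=[A] q_used=0 → run A
t=1: queue=[A] q_used=1 → run A
t=2: queue=[B,D,E] q_used=0 → run B
t=3: queue=[B,D,E,F] q_used=1 → run B
t=4: queue=[B,D,E,F] q_used=2 → run B
t=5: queue=[D,E,F,B,G] q_used=0 → run D
t=6: queue=[D,E,F,B,G,H] q_used=1 → run D
t=7: queue=[D,E,F,B,G,H] q_used=2 → run D
t=8: queue=[E,F,B,G,H,D] q_used=0 → run E
t=9: queue=[E,F,B,G,H,D] q_used=1 → run E
t=10: queue=[E,F,B,G,H,D] q_used=2 → run E
t=11: queue=[F,B,G,H,D,E] q_used=0 → run F
t=12: queue=[F,B,G,H,D,E] q_used=1 → run F
t=13: queue=[F,B,G,H,D,E] q_used=2 → run F
t=14: queue=[B,G,H,D,E,F] q_used=0 → run B
t=15: queue=[B,G,H,D,E,F] q_used=1 → run B
t=16: queue=[B,G,H,D,E,F] q_used=2 → run B
t=17: queue=[G,H,D,E,F,B] q_used=0 → run G
t=18: queue=[G,H,D,E,F,B] q_used=1 → run G
t=19: queue=[G,H,D,E,F,B] q_used=2 → run G
t=20: queue=[H,D,E,F,B,G] q_used=0 → run H
t=21: queue=[H,D,E,F,B,G] q_used=1 → run H
t=22: queue=[H,D,E,F,B,G] q_used=2 → run H
t=23: queue=[D,E,F,B,G] q_used=0 → run D
t=24: queue=[D,E,F,B,G] q_used=1 → run D
t=25: queue=[D,E,F,B,G] q_used=2 → run D
t=26: queue=[E,F,B,G] q_used=0 → run E
t=27: queue=[F,B,G] q_used=0 → run F
t=28: queue=[F,B,G] q_used=1 → run F
t=29: queue=[F,B,G] q_used=2 → run F
t=30: queue=[B,G,F] q_used=0 → run B
t=31: queue=[B,G,F] q_used=1 → run B
t=32: queue=[G,F] q_used=0 → run G
t=33: queue=[G,F] q_used=1 → run G
t=34: queue=[F] q_used=0 → run F
t=35: queue=[F] q_used=1 → run F
t=36: (idle)
t=37: (idle)
t=38: (idle)
t=39: (idle)
t=40: (idle)
t=41: (idle)

running at tick 18 = G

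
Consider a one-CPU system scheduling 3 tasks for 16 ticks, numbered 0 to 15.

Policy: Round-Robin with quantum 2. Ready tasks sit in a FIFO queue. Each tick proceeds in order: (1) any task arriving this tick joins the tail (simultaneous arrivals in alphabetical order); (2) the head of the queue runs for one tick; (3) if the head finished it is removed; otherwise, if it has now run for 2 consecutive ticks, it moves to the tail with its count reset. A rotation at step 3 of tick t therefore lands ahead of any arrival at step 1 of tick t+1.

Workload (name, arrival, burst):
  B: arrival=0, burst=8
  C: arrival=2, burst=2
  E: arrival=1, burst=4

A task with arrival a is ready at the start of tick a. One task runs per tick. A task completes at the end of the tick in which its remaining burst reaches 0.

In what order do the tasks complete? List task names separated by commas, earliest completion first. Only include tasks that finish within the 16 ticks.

completion order = C, E, B

t=0: queue=[B] q_used=0 → run B
t=1: queue=[B,E] q_used=1 → run B
t=2: queue=[E,B,C] q_used=0 → run E
t=3: queue=[E,B,C] q_used=1 → run E
t=4: queue=[B,C,E] q_used=0 → run B
t=5: queue=[B,C,E] q_used=1 → run B
t=6: queue=[C,E,B] q_used=0 → run C
t=7: queue=[C,E,B] q_used=1 → run C
t=8: queue=[E,B] q_used=0 → run E
t=9: queue=[E,B] q_used=1 → run E
t=10: queue=[B] q_used=0 → run B
t=11: queue=[B] q_used=1 → run B
t=12: queue=[B] q_used=0 → run B
t=13: queue=[B] q_used=1 → run B
t=14: (idle)
t=15: (idle)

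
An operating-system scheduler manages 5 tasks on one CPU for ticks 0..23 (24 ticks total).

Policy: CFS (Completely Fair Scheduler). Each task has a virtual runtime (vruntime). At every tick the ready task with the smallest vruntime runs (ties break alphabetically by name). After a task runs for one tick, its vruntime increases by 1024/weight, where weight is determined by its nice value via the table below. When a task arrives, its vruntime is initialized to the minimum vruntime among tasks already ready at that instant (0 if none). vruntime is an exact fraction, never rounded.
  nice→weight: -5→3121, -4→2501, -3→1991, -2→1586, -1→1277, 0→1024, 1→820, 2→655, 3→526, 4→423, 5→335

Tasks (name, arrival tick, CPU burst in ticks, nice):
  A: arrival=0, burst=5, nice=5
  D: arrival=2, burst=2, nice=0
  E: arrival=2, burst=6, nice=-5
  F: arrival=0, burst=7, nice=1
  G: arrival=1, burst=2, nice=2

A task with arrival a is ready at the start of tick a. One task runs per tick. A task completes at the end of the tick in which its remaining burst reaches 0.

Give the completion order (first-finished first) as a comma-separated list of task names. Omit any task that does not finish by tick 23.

t=0: vr[A=0 F=0] → run A
t=1: vr[A=1024/335 F=0 G=0] → run F
t=2: vr[A=1024/335 D=0 E=0 F=256/205 G=0] → run D
t=3: vr[A=1024/335 D=1 E=0 F=256/205 G=0] → run E
t=4: vr[A=1024/335 D=1 E=1024/3121 F=256/205 G=0] → run G
t=5: vr[A=1024/335 D=1 E=1024/3121 F=256/205 G=1024/655] → run E
t=6: vr[A=1024/335 D=1 E=2048/3121 F=256/205 G=1024/655] → run E
t=7: vr[A=1024/335 D=1 E=3072/3121 F=256/205 G=1024/655] → run E
t=8: vr[A=1024/335 D=1 E=4096/3121 F=256/205 G=1024/655] → run D
t=9: vr[A=1024/335 E=4096/3121 F=256/205 G=1024/655] → run F
t=10: vr[A=1024/335 E=4096/3121 F=512/205 G=1024/655] → run E
t=11: vr[A=1024/335 E=5120/3121 F=512/205 G=1024/655] → run G
t=12: vr[A=1024/335 E=5120/3121 F=512/205] → run E
t=13: vr[A=1024/335 F=512/205] → run F
t=14: vr[A=1024/335 F=768/205] → run A
t=15: vr[A=2048/335 F=768/205] → run F
t=16: vr[A=2048/335 F=1024/205] → run F
t=17: vr[A=2048/335 F=256/41] → run A
t=18: vr[A=3072/335 F=256/41] → run F
t=19: vr[A=3072/335 F=1536/205] → run F
t=20: vr[A=3072/335] → run A
t=21: vr[A=4096/335] → run A
t=22: (idle)
t=23: (idle)

completion order = D, G, E, F, A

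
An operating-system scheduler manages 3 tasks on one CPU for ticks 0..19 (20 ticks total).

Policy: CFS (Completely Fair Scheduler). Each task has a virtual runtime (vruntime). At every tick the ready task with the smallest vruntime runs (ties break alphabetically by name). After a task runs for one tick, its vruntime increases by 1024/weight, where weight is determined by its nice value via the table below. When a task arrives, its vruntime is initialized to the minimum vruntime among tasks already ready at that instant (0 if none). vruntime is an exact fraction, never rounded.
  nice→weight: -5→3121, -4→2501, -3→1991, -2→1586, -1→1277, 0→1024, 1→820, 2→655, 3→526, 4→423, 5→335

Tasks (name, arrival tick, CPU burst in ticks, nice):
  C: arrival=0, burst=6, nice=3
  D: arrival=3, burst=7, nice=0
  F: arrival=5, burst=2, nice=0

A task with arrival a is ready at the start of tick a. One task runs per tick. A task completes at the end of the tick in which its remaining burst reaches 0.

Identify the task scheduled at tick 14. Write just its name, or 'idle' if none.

t=0: vr[C=0] → run C
t=1: vr[C=512/263] → run C
t=2: vr[C=1024/263] → run C
t=3: vr[C=1536/263 D=1536/263] → run C
t=4: vr[C=2048/263 D=1536/263] → run D
t=5: vr[C=2048/263 D=1799/263 F=1799/263] → run D
t=6: vr[C=2048/263 D=2062/263 F=1799/263] → run F
t=7: vr[C=2048/263 D=2062/263 F=2062/263] → run C
t=8: vr[C=2560/263 D=2062/263 F=2062/263] → run D
t=9: vr[C=2560/263 D=2325/263 F=2062/263] → run F
t=10: vr[C=2560/263 D=2325/263] → run D
t=11: vr[C=2560/263 D=2588/263] → run C
t=12: vr[D=2588/263] → run D
t=13: vr[D=2851/263] → run D
t=14: vr[D=3114/263] → run D
t=15: (idle)
t=16: (idle)
t=17: (idle)
t=18: (idle)
t=19: (idle)

running at tick 14 = D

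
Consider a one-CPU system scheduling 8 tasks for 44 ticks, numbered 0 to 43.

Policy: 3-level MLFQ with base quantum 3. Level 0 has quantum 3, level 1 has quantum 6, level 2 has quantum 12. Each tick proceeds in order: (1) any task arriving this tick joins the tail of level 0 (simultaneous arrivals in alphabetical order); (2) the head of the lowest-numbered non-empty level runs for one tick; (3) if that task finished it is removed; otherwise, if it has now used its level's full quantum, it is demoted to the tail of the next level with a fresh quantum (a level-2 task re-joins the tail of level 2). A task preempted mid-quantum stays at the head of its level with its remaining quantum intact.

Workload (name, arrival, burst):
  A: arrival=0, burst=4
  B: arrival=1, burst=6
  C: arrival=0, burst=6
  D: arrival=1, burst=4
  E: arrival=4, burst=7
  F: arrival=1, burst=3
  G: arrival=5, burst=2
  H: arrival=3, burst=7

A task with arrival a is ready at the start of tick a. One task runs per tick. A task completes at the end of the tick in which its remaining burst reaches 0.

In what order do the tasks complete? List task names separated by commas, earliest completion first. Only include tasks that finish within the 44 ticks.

completion order = F, G, A, C, B, D, H, E

t=0: L0/L1/L2 = AC/-/- → run A
t=1: L0/L1/L2 = ACBDF/-/- → run A
t=2: L0/L1/L2 = ACBDF/-/- → run A
t=3: L0/L1/L2 = CBDFH/A/- → run C
t=4: L0/L1/L2 = CBDFHE/A/- → run C
t=5: L0/L1/L2 = CBDFHEG/A/- → run C
t=6: L0/L1/L2 = BDFHEG/AC/- → run B
t=7: L0/L1/L2 = BDFHEG/AC/- → run B
t=8: L0/L1/L2 = BDFHEG/AC/- → run B
t=9: L0/L1/L2 = DFHEG/ACB/- → run D
t=10: L0/L1/L2 = DFHEG/ACB/- → run D
t=11: L0/L1/L2 = DFHEG/ACB/- → run D
t=12: L0/L1/L2 = FHEG/ACBD/- → run F
t=13: L0/L1/L2 = FHEG/ACBD/- → run F
t=14: L0/L1/L2 = FHEG/ACBD/- → run F
t=15: L0/L1/L2 = HEG/ACBD/- → run H
t=16: L0/L1/L2 = HEG/ACBD/- → run H
t=17: L0/L1/L2 = HEG/ACBD/- → run H
t=18: L0/L1/L2 = EG/ACBDH/- → run E
t=19: L0/L1/L2 = EG/ACBDH/- → run E
t=20: L0/L1/L2 = EG/ACBDH/- → run E
t=21: L0/L1/L2 = G/ACBDHE/- → run G
t=22: L0/L1/L2 = G/ACBDHE/- → run G
t=23: L0/L1/L2 = -/ACBDHE/- → run A
t=24: L0/L1/L2 = -/CBDHE/- → run C
t=25: L0/L1/L2 = -/CBDHE/- → run C
t=26: L0/L1/L2 = -/CBDHE/- → run C
t=27: L0/L1/L2 = -/BDHE/- → run B
t=28: L0/L1/L2 = -/BDHE/- → run B
t=29: L0/L1/L2 = -/BDHE/- → run B
t=30: L0/L1/L2 = -/DHE/- → run D
t=31: L0/L1/L2 = -/HE/- → run H
t=32: L0/L1/L2 = -/HE/- → run H
t=33: L0/L1/L2 = -/HE/- → run H
t=34: L0/L1/L2 = -/HE/- → run H
t=35: L0/L1/L2 = -/E/- → run E
t=36: L0/L1/L2 = -/E/- → run E
t=37: L0/L1/L2 = -/E/- → run E
t=38: L0/L1/L2 = -/E/- → run E
t=39: (idle)
t=40: (idle)
t=41: (idle)
t=42: (idle)
t=43: (idle)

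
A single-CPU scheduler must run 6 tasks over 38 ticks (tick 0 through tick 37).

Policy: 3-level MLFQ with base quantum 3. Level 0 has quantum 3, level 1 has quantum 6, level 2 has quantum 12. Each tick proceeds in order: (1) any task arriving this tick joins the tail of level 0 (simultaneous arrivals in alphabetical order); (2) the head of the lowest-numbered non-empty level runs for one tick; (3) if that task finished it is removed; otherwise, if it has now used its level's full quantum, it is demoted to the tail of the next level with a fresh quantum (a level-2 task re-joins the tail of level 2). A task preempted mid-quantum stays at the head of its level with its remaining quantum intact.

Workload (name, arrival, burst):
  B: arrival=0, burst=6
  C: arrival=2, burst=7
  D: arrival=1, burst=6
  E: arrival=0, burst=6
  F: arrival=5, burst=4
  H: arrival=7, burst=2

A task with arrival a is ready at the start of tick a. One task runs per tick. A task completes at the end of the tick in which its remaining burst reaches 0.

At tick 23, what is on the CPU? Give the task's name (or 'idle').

t=0: L0/L1/L2 = BE/-/- → run B
t=1: L0/L1/L2 = BED/-/- → run B
t=2: L0/L1/L2 = BEDC/-/- → run B
t=3: L0/L1/L2 = EDC/B/- → run E
t=4: L0/L1/L2 = EDC/B/- → run E
t=5: L0/L1/L2 = EDCF/B/- → run E
t=6: L0/L1/L2 = DCF/BE/- → run D
t=7: L0/L1/L2 = DCFH/BE/- → run D
t=8: L0/L1/L2 = DCFH/BE/- → run D
t=9: L0/L1/L2 = CFH/BED/- → run C
t=10: L0/L1/L2 = CFH/BED/- → run C
t=11: L0/L1/L2 = CFH/BED/- → run C
t=12: L0/L1/L2 = FH/BEDC/- → run F
t=13: L0/L1/L2 = FH/BEDC/- → run F
t=14: L0/L1/L2 = FH/BEDC/- → run F
t=15: L0/L1/L2 = H/BEDCF/- → run H
t=16: L0/L1/L2 = H/BEDCF/- → run H
t=17: L0/L1/L2 = -/BEDCF/- → run B
t=18: L0/L1/L2 = -/BEDCF/- → run B
t=19: L0/L1/L2 = -/BEDCF/- → run B
t=20: L0/L1/L2 = -/EDCF/- → run E
t=21: L0/L1/L2 = -/EDCF/- → run E
t=22: L0/L1/L2 = -/EDCF/- → run E
t=23: L0/L1/L2 = -/DCF/- → run D
t=24: L0/L1/L2 = -/DCF/- → run D
t=25: L0/L1/L2 = -/DCF/- → run D
t=26: L0/L1/L2 = -/CF/- → run C
t=27: L0/L1/L2 = -/CF/- → run C
t=28: L0/L1/L2 = -/CF/- → run C
t=29: L0/L1/L2 = -/CF/- → run C
t=30: L0/L1/L2 = -/F/- → run F
t=31: (idle)
t=32: (idle)
t=33: (idle)
t=34: (idle)
t=35: (idle)
t=36: (idle)
t=37: (idle)

running at tick 23 = D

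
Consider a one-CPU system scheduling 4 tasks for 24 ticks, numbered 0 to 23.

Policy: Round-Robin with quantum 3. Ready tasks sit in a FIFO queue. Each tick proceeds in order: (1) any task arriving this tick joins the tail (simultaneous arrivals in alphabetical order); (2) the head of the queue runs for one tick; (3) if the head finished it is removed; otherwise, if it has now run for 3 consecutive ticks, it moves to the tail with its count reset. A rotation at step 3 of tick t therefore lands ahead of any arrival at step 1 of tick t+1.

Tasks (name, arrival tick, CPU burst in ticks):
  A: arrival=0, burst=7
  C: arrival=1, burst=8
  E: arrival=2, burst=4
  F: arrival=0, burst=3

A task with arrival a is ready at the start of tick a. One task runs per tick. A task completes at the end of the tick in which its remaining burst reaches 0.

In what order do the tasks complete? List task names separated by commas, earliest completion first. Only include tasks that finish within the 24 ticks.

t=0: queue=[A,F] q_used=0 → run A
t=1: queue=[A,F,C] q_used=1 → run A
t=2: queue=[A,F,C,E] q_used=2 → run A
t=3: queue=[F,C,E,A] q_used=0 → run F
t=4: queue=[F,C,E,A] q_used=1 → run F
t=5: queue=[F,C,E,A] q_used=2 → run F
t=6: queue=[C,E,A] q_used=0 → run C
t=7: queue=[C,E,A] q_used=1 → run C
t=8: queue=[C,E,A] q_used=2 → run C
t=9: queue=[E,A,C] q_used=0 → run E
t=10: queue=[E,A,C] q_used=1 → run E
t=11: queue=[E,A,C] q_used=2 → run E
t=12: queue=[A,C,E] q_used=0 → run A
t=13: queue=[A,C,E] q_used=1 → run A
t=14: queue=[A,C,E] q_used=2 → run A
t=15: queue=[C,E,A] q_used=0 → run C
t=16: queue=[C,E,A] q_used=1 → run C
t=17: queue=[C,E,A] q_used=2 → run C
t=18: queue=[E,A,C] q_used=0 → run E
t=19: queue=[A,C] q_used=0 → run A
t=20: queue=[C] q_used=0 → run C
t=21: queue=[C] q_used=1 → run C
t=22: (idle)
t=23: (idle)

completion order = F, E, A, C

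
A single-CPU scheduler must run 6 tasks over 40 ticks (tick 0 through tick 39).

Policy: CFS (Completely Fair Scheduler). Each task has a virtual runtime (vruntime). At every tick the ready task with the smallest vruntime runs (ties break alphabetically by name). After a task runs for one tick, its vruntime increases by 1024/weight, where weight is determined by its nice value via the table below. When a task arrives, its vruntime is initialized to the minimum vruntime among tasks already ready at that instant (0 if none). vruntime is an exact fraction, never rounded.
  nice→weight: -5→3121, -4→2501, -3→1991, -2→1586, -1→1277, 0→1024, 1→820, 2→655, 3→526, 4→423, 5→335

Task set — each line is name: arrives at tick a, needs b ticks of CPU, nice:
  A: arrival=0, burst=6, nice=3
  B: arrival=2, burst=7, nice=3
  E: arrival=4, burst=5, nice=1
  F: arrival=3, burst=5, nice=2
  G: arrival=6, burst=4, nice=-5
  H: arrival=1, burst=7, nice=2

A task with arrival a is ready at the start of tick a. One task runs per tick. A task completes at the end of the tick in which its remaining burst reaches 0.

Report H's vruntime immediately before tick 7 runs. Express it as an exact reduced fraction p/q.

t=0: vr[A=0] → run A
t=1: vr[A=512/263 H=512/263] → run A
t=2: vr[A=1024/263 B=512/263 H=512/263] → run B
t=3: vr[A=1024/263 B=1024/263 F=512/263 H=512/263] → run F
t=4: vr[A=1024/263 B=1024/263 E=512/263 F=604672/172265 H=512/263] → run E
t=5: vr[A=1024/263 B=1024/263 E=172288/53915 F=604672/172265 H=512/263] → run H
t=6: vr[A=1024/263 B=1024/263 E=172288/53915 F=604672/172265 G=172288/53915 H=604672/172265] → run E
t=7: vr[A=1024/263 B=1024/263 E=239616/53915 F=604672/172265 G=172288/53915 H=604672/172265] → run G
t=8: vr[A=1024/263 B=1024/263 E=239616/53915 F=604672/172265 G=592919808/168268715 H=604672/172265] → run F
t=9: vr[A=1024/263 B=1024/263 E=239616/53915 F=873984/172265 G=592919808/168268715 H=604672/172265] → run H
t=10: vr[A=1024/263 B=1024/263 E=239616/53915 F=873984/172265 G=592919808/168268715 H=873984/172265] → run G
t=11: vr[A=1024/263 B=1024/263 E=239616/53915 F=873984/172265 G=648128768/168268715 H=873984/172265] → run G
t=12: vr[A=1024/263 B=1024/263 E=239616/53915 F=873984/172265 G=703337728/168268715 H=873984/172265] → run A
t=13: vr[A=1536/263 B=1024/263 E=239616/53915 F=873984/172265 G=703337728/168268715 H=873984/172265] → run B
t=14: vr[A=1536/263 B=1536/263 E=239616/53915 F=873984/172265 G=703337728/168268715 H=873984/172265] → run G
t=15: vr[A=1536/263 B=1536/263 E=239616/53915 F=873984/172265 H=873984/172265] → run E
t=16: vr[A=1536/263 B=1536/263 E=306944/53915 F=873984/172265 H=873984/172265] → run F
t=17: vr[A=1536/263 B=1536/263 E=306944/53915 F=1143296/172265 H=873984/172265] → run H
t=18: vr[A=1536/263 B=1536/263 E=306944/53915 F=1143296/172265 H=1143296/172265] → run E
t=19: vr[A=1536/263 B=1536/263 E=374272/53915 F=1143296/172265 H=1143296/172265] → run A
t=20: vr[A=2048/263 B=1536/263 E=374272/53915 F=1143296/172265 H=1143296/172265] → run B
t=21: vr[A=2048/263 B=2048/263 E=374272/53915 F=1143296/172265 H=1143296/172265] → run F
t=22: vr[A=2048/263 B=2048/263 E=374272/53915 F=1412608/172265 H=1143296/172265] → run H
t=23: vr[A=2048/263 B=2048/263 E=374272/53915 F=1412608/172265 H=1412608/172265] → run E
t=24: vr[A=2048/263 B=2048/263 F=1412608/172265 H=1412608/172265] → run A
t=25: vr[A=2560/263 B=2048/263 F=1412608/172265 H=1412608/172265] → run B
t=26: vr[A=2560/263 B=2560/263 F=1412608/172265 H=1412608/172265] → run F
t=27: vr[A=2560/263 B=2560/263 H=1412608/172265] → run H
t=28: vr[A=2560/263 B=2560/263 H=336384/34453] → run A
t=29: vr[B=2560/263 H=336384/34453] → run B
t=30: vr[B=3072/263 H=336384/34453] → run H
t=31: vr[B=3072/263 H=1951232/172265] → run H
t=32: vr[B=3072/263] → run B
t=33: vr[B=3584/263] → run B
t=34: (idle)
t=35: (idle)
t=36: (idle)
t=37: (idle)
t=38: (idle)
t=39: (idle)

vruntime(H, start of tick 7) = 604672/172265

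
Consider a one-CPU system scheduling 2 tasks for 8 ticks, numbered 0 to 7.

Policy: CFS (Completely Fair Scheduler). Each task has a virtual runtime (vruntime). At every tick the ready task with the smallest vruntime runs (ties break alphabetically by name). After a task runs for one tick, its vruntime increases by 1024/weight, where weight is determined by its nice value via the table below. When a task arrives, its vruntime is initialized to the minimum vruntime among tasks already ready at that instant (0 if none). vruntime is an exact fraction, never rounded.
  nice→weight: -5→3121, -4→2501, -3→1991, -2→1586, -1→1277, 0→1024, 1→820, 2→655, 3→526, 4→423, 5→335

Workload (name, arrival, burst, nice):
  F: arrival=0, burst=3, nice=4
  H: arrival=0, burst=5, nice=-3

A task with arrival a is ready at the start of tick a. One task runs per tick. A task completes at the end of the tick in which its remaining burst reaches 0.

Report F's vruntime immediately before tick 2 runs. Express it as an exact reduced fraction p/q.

vruntime(F, start of tick 2) = 1024/423

t=0: vr[F=0 H=0] → run F
t=1: vr[F=1024/423 H=0] → run H
t=2: vr[F=1024/423 H=1024/1991] → run H
t=3: vr[F=1024/423 H=2048/1991] → run H
t=4: vr[F=1024/423 H=3072/1991] → run H
t=5: vr[F=1024/423 H=4096/1991] → run H
t=6: vr[F=1024/423] → run F
t=7: vr[F=2048/423] → run F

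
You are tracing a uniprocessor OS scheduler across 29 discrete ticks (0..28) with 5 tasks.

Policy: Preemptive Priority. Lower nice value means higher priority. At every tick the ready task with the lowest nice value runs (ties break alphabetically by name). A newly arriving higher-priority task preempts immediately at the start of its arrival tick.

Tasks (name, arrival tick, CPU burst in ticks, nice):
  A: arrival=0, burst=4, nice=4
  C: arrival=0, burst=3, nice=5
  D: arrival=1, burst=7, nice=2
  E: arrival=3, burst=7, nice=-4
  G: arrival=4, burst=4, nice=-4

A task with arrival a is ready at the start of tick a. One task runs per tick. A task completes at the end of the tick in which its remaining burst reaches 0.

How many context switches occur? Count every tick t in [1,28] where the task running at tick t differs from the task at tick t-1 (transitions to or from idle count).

context switches = 7

t=0: ready={A,C} → run A
t=1: ready={A,C,D} → run D
t=2: ready={A,C,D} → run D
t=3: ready={A,C,D,E} → run E
t=4: ready={A,C,D,E,G} → run E
t=5: ready={A,C,D,E,G} → run E
t=6: ready={A,C,D,E,G} → run E
t=7: ready={A,C,D,E,G} → run E
t=8: ready={A,C,D,E,G} → run E
t=9: ready={A,C,D,E,G} → run E
t=10: ready={A,C,D,G} → run G
t=11: ready={A,C,D,G} → run G
t=12: ready={A,C,D,G} → run G
t=13: ready={A,C,D,G} → run G
t=14: ready={A,C,D} → run D
t=15: ready={A,C,D} → run D
t=16: ready={A,C,D} → run D
t=17: ready={A,C,D} → run D
t=18: ready={A,C,D} → run D
t=19: ready={A,C} → run A
t=20: ready={A,C} → run A
t=21: ready={A,C} → run A
t=22: ready={C} → run C
t=23: ready={C} → run C
t=24: ready={C} → run C
t=25: (idle)
t=26: (idle)
t=27: (idle)
t=28: (idle)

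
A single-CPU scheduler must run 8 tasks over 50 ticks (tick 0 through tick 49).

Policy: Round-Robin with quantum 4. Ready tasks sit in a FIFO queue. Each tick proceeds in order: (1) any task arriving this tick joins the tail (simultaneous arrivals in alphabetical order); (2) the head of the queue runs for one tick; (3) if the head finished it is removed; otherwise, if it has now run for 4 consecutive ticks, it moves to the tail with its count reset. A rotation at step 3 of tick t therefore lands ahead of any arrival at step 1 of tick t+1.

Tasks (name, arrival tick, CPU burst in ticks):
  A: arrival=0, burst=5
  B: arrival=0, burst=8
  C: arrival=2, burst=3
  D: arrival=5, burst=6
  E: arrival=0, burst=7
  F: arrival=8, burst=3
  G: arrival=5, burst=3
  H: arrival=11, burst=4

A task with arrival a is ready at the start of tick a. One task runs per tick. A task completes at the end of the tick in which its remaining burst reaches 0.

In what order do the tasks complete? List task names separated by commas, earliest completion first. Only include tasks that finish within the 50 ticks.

completion order = C, A, G, B, F, H, E, D

t=0: queue=[A,B,E] q_used=0 → run A
t=1: queue=[A,B,E] q_used=1 → run A
t=2: queue=[A,B,E,C] q_used=2 → run A
t=3: queue=[A,B,E,C] q_used=3 → run A
t=4: queue=[B,E,C,A] q_used=0 → run B
t=5: queue=[B,E,C,A,D,G] q_used=1 → run B
t=6: queue=[B,E,C,A,D,G] q_used=2 → run B
t=7: queue=[B,E,C,A,D,G] q_used=3 → run B
t=8: queue=[E,C,A,D,G,B,F] q_used=0 → run E
t=9: queue=[E,C,A,D,G,B,F] q_used=1 → run E
t=10: queue=[E,C,A,D,G,B,F] q_used=2 → run E
t=11: queue=[E,C,A,D,G,B,F,H] q_used=3 → run E
t=12: queue=[C,A,D,G,B,F,H,E] q_used=0 → run C
t=13: queue=[C,A,D,G,B,F,H,E] q_used=1 → run C
t=14: queue=[C,A,D,G,B,F,H,E] q_used=2 → run C
t=15: queue=[A,D,G,B,F,H,E] q_used=0 → run A
t=16: queue=[D,G,B,F,H,E] q_used=0 → run D
t=17: queue=[D,G,B,F,H,E] q_used=1 → run D
t=18: queue=[D,G,B,F,H,E] q_used=2 → run D
t=19: queue=[D,G,B,F,H,E] q_used=3 → run D
t=20: queue=[G,B,F,H,E,D] q_used=0 → run G
t=21: queue=[G,B,F,H,E,D] q_used=1 → run G
t=22: queue=[G,B,F,H,E,D] q_used=2 → run G
t=23: queue=[B,F,H,E,D] q_used=0 → run B
t=24: queue=[B,F,H,E,D] q_used=1 → run B
t=25: queue=[B,F,H,E,D] q_used=2 → run B
t=26: queue=[B,F,H,E,D] q_used=3 → run B
t=27: queue=[F,H,E,D] q_used=0 → run F
t=28: queue=[F,H,E,D] q_used=1 → run F
t=29: queue=[F,H,E,D] q_used=2 → run F
t=30: queue=[H,E,D] q_used=0 → run H
t=31: queue=[H,E,D] q_used=1 → run H
t=32: queue=[H,E,D] q_used=2 → run H
t=33: queue=[H,E,D] q_used=3 → run H
t=34: queue=[E,D] q_used=0 → run E
t=35: queue=[E,D] q_used=1 → run E
t=36: queue=[E,D] q_used=2 → run E
t=37: queue=[D] q_used=0 → run D
t=38: queue=[D] q_used=1 → run D
t=39: (idle)
t=40: (idle)
t=41: (idle)
t=42: (idle)
t=43: (idle)
t=44: (idle)
t=45: (idle)
t=46: (idle)
t=47: (idle)
t=48: (idle)
t=49: (idle)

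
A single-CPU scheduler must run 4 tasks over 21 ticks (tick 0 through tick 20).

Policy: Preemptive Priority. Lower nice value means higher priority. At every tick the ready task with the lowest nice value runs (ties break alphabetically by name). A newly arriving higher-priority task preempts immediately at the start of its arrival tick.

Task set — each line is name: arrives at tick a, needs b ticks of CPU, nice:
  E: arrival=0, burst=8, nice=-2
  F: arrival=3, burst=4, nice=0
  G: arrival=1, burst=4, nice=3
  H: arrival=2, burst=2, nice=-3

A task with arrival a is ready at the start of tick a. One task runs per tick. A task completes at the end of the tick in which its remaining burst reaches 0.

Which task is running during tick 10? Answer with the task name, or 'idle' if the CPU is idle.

running at tick 10 = F

t=0: ready={E} → run E
t=1: ready={E,G} → run E
t=2: ready={E,G,H} → run H
t=3: ready={E,F,G,H} → run H
t=4: ready={E,F,G} → run E
t=5: ready={E,F,G} → run E
t=6: ready={E,F,G} → run E
t=7: ready={E,F,G} → run E
t=8: ready={E,F,G} → run E
t=9: ready={E,F,G} → run E
t=10: ready={F,G} → run F
t=11: ready={F,G} → run F
t=12: ready={F,G} → run F
t=13: ready={F,G} → run F
t=14: ready={G} → run G
t=15: ready={G} → run G
t=16: ready={G} → run G
t=17: ready={G} → run G
t=18: (idle)
t=19: (idle)
t=20: (idle)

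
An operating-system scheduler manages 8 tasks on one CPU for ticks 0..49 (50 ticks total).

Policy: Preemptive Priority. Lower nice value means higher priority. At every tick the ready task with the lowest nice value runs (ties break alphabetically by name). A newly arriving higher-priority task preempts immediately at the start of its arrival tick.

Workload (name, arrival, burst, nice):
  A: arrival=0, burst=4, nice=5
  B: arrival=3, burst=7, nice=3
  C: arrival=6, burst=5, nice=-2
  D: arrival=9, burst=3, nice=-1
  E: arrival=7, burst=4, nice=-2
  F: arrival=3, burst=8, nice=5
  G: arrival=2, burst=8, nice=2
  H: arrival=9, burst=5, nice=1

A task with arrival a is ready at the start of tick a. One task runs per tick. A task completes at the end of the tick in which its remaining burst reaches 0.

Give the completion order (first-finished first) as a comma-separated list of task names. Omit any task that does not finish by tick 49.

completion order = C, E, D, H, G, B, A, F

t=0: ready={A} → run A
t=1: ready={A} → run A
t=2: ready={A,G} → run G
t=3: ready={A,B,F,G} → run G
t=4: ready={A,B,F,G} → run G
t=5: ready={A,B,F,G} → run G
t=6: ready={A,B,C,F,G} → run C
t=7: ready={A,B,C,E,F,G} → run C
t=8: ready={A,B,C,E,F,G} → run C
t=9: ready={A,B,C,D,E,F,G,H} → run C
t=10: ready={A,B,C,D,E,F,G,H} → run C
t=11: ready={A,B,D,E,F,G,H} → run E
t=12: ready={A,B,D,E,F,G,H} → run E
t=13: ready={A,B,D,E,F,G,H} → run E
t=14: ready={A,B,D,E,F,G,H} → run E
t=15: ready={A,B,D,F,G,H} → run D
t=16: ready={A,B,D,F,G,H} → run D
t=17: ready={A,B,D,F,G,H} → run D
t=18: ready={A,B,F,G,H} → run H
t=19: ready={A,B,F,G,H} → run H
t=20: ready={A,B,F,G,H} → run H
t=21: ready={A,B,F,G,H} → run H
t=22: ready={A,B,F,G,H} → run H
t=23: ready={A,B,F,G} → run G
t=24: ready={A,B,F,G} → run G
t=25: ready={A,B,F,G} → run G
t=26: ready={A,B,F,G} → run G
t=27: ready={A,B,F} → run B
t=28: ready={A,B,F} → run B
t=29: ready={A,B,F} → run B
t=30: ready={A,B,F} → run B
t=31: ready={A,B,F} → run B
t=32: ready={A,B,F} → run B
t=33: ready={A,B,F} → run B
t=34: ready={A,F} → run A
t=35: ready={A,F} → run A
t=36: ready={F} → run F
t=37: ready={F} → run F
t=38: ready={F} → run F
t=39: ready={F} → run F
t=40: ready={F} → run F
t=41: ready={F} → run F
t=42: ready={F} → run F
t=43: ready={F} → run F
t=44: (idle)
t=45: (idle)
t=46: (idle)
t=47: (idle)
t=48: (idle)
t=49: (idle)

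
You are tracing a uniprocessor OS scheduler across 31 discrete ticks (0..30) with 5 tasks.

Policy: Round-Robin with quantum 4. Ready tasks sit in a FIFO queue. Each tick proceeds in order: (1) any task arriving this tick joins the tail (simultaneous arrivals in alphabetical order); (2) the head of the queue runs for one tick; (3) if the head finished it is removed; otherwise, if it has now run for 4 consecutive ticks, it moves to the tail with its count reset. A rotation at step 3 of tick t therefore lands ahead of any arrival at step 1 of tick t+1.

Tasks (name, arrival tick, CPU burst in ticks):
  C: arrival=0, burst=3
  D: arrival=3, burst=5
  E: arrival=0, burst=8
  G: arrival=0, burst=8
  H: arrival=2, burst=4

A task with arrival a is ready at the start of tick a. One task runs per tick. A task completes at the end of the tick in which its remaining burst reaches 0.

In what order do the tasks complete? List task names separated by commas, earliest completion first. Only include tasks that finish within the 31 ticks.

completion order = C, H, E, G, D

t=0: queue=[C,E,G] q_used=0 → run C
t=1: queue=[C,E,G] q_used=1 → run C
t=2: queue=[C,E,G,H] q_used=2 → run C
t=3: queue=[E,G,H,D] q_used=0 → run E
t=4: queue=[E,G,H,D] q_used=1 → run E
t=5: queue=[E,G,H,D] q_used=2 → run E
t=6: queue=[E,G,H,D] q_used=3 → run E
t=7: queue=[G,H,D,E] q_used=0 → run G
t=8: queue=[G,H,D,E] q_used=1 → run G
t=9: queue=[G,H,D,E] q_used=2 → run G
t=10: queue=[G,H,D,E] q_used=3 → run G
t=11: queue=[H,D,E,G] q_used=0 → run H
t=12: queue=[H,D,E,G] q_used=1 → run H
t=13: queue=[H,D,E,G] q_used=2 → run H
t=14: queue=[H,D,E,G] q_used=3 → run H
t=15: queue=[D,E,G] q_used=0 → run D
t=16: queue=[D,E,G] q_used=1 → run D
t=17: queue=[D,E,G] q_used=2 → run D
t=18: queue=[D,E,G] q_used=3 → run D
t=19: queue=[E,G,D] q_used=0 → run E
t=20: queue=[E,G,D] q_used=1 → run E
t=21: queue=[E,G,D] q_used=2 → run E
t=22: queue=[E,G,D] q_used=3 → run E
t=23: queue=[G,D] q_used=0 → run G
t=24: queue=[G,D] q_used=1 → run G
t=25: queue=[G,D] q_used=2 → run G
t=26: queue=[G,D] q_used=3 → run G
t=27: queue=[D] q_used=0 → run D
t=28: (idle)
t=29: (idle)
t=30: (idle)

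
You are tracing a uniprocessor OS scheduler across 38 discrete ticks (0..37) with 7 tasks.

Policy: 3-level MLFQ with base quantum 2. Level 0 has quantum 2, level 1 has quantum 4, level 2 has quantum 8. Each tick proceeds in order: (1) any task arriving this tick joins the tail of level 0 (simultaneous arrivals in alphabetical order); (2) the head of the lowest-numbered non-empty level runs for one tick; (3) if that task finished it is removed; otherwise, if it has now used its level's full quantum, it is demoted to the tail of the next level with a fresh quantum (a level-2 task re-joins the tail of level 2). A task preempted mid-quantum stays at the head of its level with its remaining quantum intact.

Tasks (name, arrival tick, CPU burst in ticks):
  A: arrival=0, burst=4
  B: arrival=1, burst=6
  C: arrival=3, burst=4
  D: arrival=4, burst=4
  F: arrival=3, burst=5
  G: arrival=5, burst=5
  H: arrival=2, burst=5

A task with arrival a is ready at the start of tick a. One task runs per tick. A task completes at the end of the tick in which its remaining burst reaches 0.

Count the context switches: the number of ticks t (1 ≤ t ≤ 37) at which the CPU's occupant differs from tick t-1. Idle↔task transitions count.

context switches = 14

t=0: L0/L1/L2 = A/-/- → run A
t=1: L0/L1/L2 = AB/-/- → run A
t=2: L0/L1/L2 = BH/A/- → run B
t=3: L0/L1/L2 = BHCF/A/- → run B
t=4: L0/L1/L2 = HCFD/AB/- → run H
t=5: L0/L1/L2 = HCFDG/AB/- → run H
t=6: L0/L1/L2 = CFDG/ABH/- → run C
t=7: L0/L1/L2 = CFDG/ABH/- → run C
t=8: L0/L1/L2 = FDG/ABHC/- → run F
t=9: L0/L1/L2 = FDG/ABHC/- → run F
t=10: L0/L1/L2 = DG/ABHCF/- → run D
t=11: L0/L1/L2 = DG/ABHCF/- → run D
t=12: L0/L1/L2 = G/ABHCFD/- → run G
t=13: L0/L1/L2 = G/ABHCFD/- → run G
t=14: L0/L1/L2 = -/ABHCFDG/- → run A
t=15: L0/L1/L2 = -/ABHCFDG/- → run A
t=16: L0/L1/L2 = -/BHCFDG/- → run B
t=17: L0/L1/L2 = -/BHCFDG/- → run B
t=18: L0/L1/L2 = -/BHCFDG/- → run B
t=19: L0/L1/L2 = -/BHCFDG/- → run B
t=20: L0/L1/L2 = -/HCFDG/- → run H
t=21: L0/L1/L2 = -/HCFDG/- → run H
t=22: L0/L1/L2 = -/HCFDG/- → run H
t=23: L0/L1/L2 = -/CFDG/- → run C
t=24: L0/L1/L2 = -/CFDG/- → run C
t=25: L0/L1/L2 = -/FDG/- → run F
t=26: L0/L1/L2 = -/FDG/- → run F
t=27: L0/L1/L2 = -/FDG/- → run F
t=28: L0/L1/L2 = -/DG/- → run D
t=29: L0/L1/L2 = -/DG/- → run D
t=30: L0/L1/L2 = -/G/- → run G
t=31: L0/L1/L2 = -/G/- → run G
t=32: L0/L1/L2 = -/G/- → run G
t=33: (idle)
t=34: (idle)
t=35: (idle)
t=36: (idle)
t=37: (idle)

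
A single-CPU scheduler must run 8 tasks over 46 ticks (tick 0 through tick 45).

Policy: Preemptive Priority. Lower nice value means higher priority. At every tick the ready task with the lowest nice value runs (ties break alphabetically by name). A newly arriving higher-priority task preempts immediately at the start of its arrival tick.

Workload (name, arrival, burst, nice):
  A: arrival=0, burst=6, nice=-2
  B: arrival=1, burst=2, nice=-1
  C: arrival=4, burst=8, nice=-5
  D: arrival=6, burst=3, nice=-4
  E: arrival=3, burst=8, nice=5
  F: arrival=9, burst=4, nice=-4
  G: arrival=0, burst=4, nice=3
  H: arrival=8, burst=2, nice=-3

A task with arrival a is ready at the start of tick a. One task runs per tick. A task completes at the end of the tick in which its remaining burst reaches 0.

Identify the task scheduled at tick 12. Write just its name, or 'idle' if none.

t=0: ready={A,G} → run A
t=1: ready={A,B,G} → run A
t=2: ready={A,B,G} → run A
t=3: ready={A,B,E,G} → run A
t=4: ready={A,B,C,E,G} → run C
t=5: ready={A,B,C,E,G} → run C
t=6: ready={A,B,C,D,E,G} → run C
t=7: ready={A,B,C,D,E,G} → run C
t=8: ready={A,B,C,D,E,G,H} → run C
t=9: ready={A,B,C,D,E,F,G,H} → run C
t=10: ready={A,B,C,D,E,F,G,H} → run C
t=11: ready={A,B,C,D,E,F,G,H} → run C
t=12: ready={A,B,D,E,F,G,H} → run D
t=13: ready={A,B,D,E,F,G,H} → run D
t=14: ready={A,B,D,E,F,G,H} → run D
t=15: ready={A,B,E,F,G,H} → run F
t=16: ready={A,B,E,F,G,H} → run F
t=17: ready={A,B,E,F,G,H} → run F
t=18: ready={A,B,E,F,G,H} → run F
t=19: ready={A,B,E,G,H} → run H
t=20: ready={A,B,E,G,H} → run H
t=21: ready={A,B,E,G} → run A
t=22: ready={A,B,E,G} → run A
t=23: ready={B,E,G} → run B
t=24: ready={B,E,G} → run B
t=25: ready={E,G} → run G
t=26: ready={E,G} → run G
t=27: ready={E,G} → run G
t=28: ready={E,G} → run G
t=29: ready={E} → run E
t=30: ready={E} → run E
t=31: ready={E} → run E
t=32: ready={E} → run E
t=33: ready={E} → run E
t=34: ready={E} → run E
t=35: ready={E} → run E
t=36: ready={E} → run E
t=37: (idle)
t=38: (idle)
t=39: (idle)
t=40: (idle)
t=41: (idle)
t=42: (idle)
t=43: (idle)
t=44: (idle)
t=45: (idle)

running at tick 12 = D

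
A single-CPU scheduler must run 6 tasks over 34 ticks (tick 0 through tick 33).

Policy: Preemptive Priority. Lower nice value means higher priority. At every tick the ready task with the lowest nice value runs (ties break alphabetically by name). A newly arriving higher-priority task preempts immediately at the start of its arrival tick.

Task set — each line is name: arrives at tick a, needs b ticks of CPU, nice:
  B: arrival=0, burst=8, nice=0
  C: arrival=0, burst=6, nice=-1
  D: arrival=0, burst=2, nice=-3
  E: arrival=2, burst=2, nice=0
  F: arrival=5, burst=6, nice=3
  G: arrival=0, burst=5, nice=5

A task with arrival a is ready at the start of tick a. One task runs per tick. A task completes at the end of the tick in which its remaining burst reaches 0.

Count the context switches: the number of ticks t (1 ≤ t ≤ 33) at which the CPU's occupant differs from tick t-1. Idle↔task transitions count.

context switches = 6

t=0: ready={B,C,D,G} → run D
t=1: ready={B,C,D,G} → run D
t=2: ready={B,C,E,G} → run C
t=3: ready={B,C,E,G} → run C
t=4: ready={B,C,E,G} → run C
t=5: ready={B,C,E,F,G} → run C
t=6: ready={B,C,E,F,G} → run C
t=7: ready={B,C,E,F,G} → run C
t=8: ready={B,E,F,G} → run B
t=9: ready={B,E,F,G} → run B
t=10: ready={B,E,F,G} → run B
t=11: ready={B,E,F,G} → run B
t=12: ready={B,E,F,G} → run B
t=13: ready={B,E,F,G} → run B
t=14: ready={B,E,F,G} → run B
t=15: ready={B,E,F,G} → run B
t=16: ready={E,F,G} → run E
t=17: ready={E,F,G} → run E
t=18: ready={F,G} → run F
t=19: ready={F,G} → run F
t=20: ready={F,G} → run F
t=21: ready={F,G} → run F
t=22: ready={F,G} → run F
t=23: ready={F,G} → run F
t=24: ready={G} → run G
t=25: ready={G} → run G
t=26: ready={G} → run G
t=27: ready={G} → run G
t=28: ready={G} → run G
t=29: (idle)
t=30: (idle)
t=31: (idle)
t=32: (idle)
t=33: (idle)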